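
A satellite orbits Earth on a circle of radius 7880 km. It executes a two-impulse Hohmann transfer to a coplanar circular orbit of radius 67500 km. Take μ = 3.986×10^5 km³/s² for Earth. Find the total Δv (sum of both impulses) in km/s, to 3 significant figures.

Δv = 3.72 km/s

Transfer-ellipse semi-major axis a_t = (r₁ + r₂)/2 = (7880 + 67500)/2 = 37690 km.
Circular speed at r₁: v₁ = √(μ/r₁) = √(3.986×10^5/7880) = 7.112 km/s.
Transfer-orbit speed at r₁ (v² = μ(2/r − 1/a)): v_p = √[μ(2/r₁ − 1/a_t)] = 9.518 km/s.
First burn Δv₁ = |v_p − v₁| = 2.406 km/s.
At r₂, v₂ = √(μ/r₂) = 2.430 km/s.
Transfer-orbit speed at r₂: v_a = √[μ(2/r₂ − 1/a_t)] = 1.111 km/s.
Second burn Δv₂ = |v₂ − v_a| = 1.319 km/s.
Total Δv = Δv₁ + Δv₂ = 3.725 km/s.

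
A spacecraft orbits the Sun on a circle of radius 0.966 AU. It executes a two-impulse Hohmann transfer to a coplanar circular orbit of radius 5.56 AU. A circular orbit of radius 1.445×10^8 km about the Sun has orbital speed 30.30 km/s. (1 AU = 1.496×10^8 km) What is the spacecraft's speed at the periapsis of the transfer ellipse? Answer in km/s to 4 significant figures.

From the circular-orbit relation v² = μ/r at r = 1.445×10^8 km: μ = v²r = (30.30)² × 1.445×10^8 = 1.32664×10^11 km³/s².
In km: r₁ = 0.966 × 1.496×10^8 = 1.445136×10^8 km; r₂ = 5.56 × 1.496×10^8 = 8.31776×10^8 km.
Semi-major axis of the transfer orbit: a_t = (1.445136×10^8 + 8.31776×10^8)/2 = 4.881448×10^8 km.
At periapsis, r = 1.445136×10^8 km.
Vis-viva: v = √[μ(2/r − 1/a_t)] = √[1.32664×10^11 × (2/1.445136×10^8 − 1/4.881448×10^8)] = 39.55 km/s.

v = 39.55 km/s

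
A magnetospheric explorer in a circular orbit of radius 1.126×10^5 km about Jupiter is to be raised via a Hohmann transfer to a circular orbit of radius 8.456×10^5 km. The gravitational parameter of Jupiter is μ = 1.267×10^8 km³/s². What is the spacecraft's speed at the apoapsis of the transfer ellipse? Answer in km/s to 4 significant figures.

v = 5.934 km/s

The Hohmann ellipse has a_t = (r₁ + r₂)/2 = 4.791×10^5 km.
At apoapsis, r = 8.456×10^5 km.
Vis-viva: v = √[μ(2/r − 1/a_t)] = √[1.267×10^8 × (2/8.456×10^5 − 1/4.791×10^5)] = 5.934 km/s.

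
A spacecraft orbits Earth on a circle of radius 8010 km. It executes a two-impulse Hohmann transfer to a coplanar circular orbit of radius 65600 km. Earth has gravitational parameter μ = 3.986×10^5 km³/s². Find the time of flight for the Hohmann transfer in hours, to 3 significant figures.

t = 9.76 hours

The Hohmann ellipse has a_t = (r₁ + r₂)/2 = 36805 km.
Half the transfer-orbit period gives t = π√(a_t³/μ) = 35140 s.
Converting: 35140 s ÷ 3600 s/hour = 9.76 hours.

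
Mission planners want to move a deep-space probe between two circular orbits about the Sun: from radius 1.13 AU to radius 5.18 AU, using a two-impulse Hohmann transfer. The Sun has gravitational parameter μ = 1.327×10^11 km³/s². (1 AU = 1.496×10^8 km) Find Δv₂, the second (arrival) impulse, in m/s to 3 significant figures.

Δv₂ = 5250 m/s

In km: r₁ = 1.13 × 1.496×10^8 = 1.69048×10^8 km; r₂ = 5.18 × 1.496×10^8 = 7.74928×10^8 km.
Semi-major axis of the transfer orbit: a_t = (1.69048×10^8 + 7.74928×10^8)/2 = 4.71988×10^8 km.
Circular speed at r = 7.74928×10^8 km: v_c = √(μ/r) = 13.0859 km/s.
Transfer-orbit speed at the same r (vis-viva, a = a_t): v_t = √[μ(2/r − 1/a_t)] = 7.83149 km/s.
Δv₂ = |v_t − v_c| = |7.83149 − 13.0859| = 5.254 km/s.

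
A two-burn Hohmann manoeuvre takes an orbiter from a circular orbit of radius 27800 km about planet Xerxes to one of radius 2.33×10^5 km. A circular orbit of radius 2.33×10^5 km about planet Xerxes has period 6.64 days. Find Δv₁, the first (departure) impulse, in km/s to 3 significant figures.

Δv₁ = 2.49 km/s

From Kepler's third law T² = 4π²r³/μ at r = 2.33×10^5 km, T = 6.64 days = 6.64 × 86400 s = 5.73696×10^5 s: μ = 4π²r³/T² = 1.51727×10^6 km³/s².
The Hohmann ellipse has a_t = (r₁ + r₂)/2 = 1.304×10^5 km.
Circular speed at r = 27800 km: v_c = √(μ/r) = 7.3877 km/s.
Vis-viva on the transfer ellipse at r = 27800 km gives v_t = √[μ(2/r − 1/a_t)] = 9.8753 km/s.
Δv₁ = |v_t − v_c| = |9.8753 − 7.3877| = 2.488 km/s.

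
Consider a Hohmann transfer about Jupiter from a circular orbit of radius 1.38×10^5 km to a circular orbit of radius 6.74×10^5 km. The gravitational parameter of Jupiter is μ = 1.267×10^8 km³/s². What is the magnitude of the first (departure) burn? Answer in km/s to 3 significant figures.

Δv₁ = 8.74 km/s

Transfer-ellipse semi-major axis a_t = (r₁ + r₂)/2 = (1.380×10^5 + 6.740×10^5)/2 = 4.060×10^5 km.
On the circular orbit at r = 1.380×10^5 km, v_c = √(μ/r) = 30.30 km/s.
Vis-viva on the transfer ellipse at r = 1.380×10^5 km gives v_t = √[μ(2/r − 1/a_t)] = 39.04 km/s.
Δv₁ = |v_t − v_c| = |39.04 − 30.30| = 8.740 km/s.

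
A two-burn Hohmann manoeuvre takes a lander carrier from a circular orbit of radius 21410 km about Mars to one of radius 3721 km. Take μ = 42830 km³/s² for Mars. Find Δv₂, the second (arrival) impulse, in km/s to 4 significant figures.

Δv₂ = 1.036 km/s

The Hohmann ellipse has a_t = (r₁ + r₂)/2 = 12565.5 km.
On the circular orbit at r = 3721 km, v_c = √(μ/r) = 3.393 km/s.
Vis-viva on the transfer ellipse at r = 3721 km gives v_t = √[μ(2/r − 1/a_t)] = 4.429 km/s.
Δv₂ = |v_t − v_c| = |4.429 − 3.393| = 1.036 km/s.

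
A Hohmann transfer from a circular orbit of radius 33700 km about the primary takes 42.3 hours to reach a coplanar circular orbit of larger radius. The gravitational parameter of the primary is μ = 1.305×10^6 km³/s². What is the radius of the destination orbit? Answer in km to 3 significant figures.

Transfer time t = 42.3 hours = 1.5228×10^5 s, and t = π√(a_t³/μ).
So a_t = (μ t²/π²)^(1/3) = (1.305×10^6 × (1.5228×10^5)² / π²)^(1/3) = 1.4528×10^5 km.
Since a_t = (r₁ + r₂)/2, r₂ = 2a_t − r₁ = 2×1.4528×10^5 − 33700 = 2.5686×10^5 km.

r₂ = 2.57×10^5 km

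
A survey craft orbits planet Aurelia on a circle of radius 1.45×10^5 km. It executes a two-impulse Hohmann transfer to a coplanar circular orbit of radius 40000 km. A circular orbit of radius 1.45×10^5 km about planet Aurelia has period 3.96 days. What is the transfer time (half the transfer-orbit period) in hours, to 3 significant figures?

t = 24.2 hours

From Kepler's third law T² = 4π²r³/μ at r = 1.45×10^5 km, T = 3.96 days = 3.96 × 86400 s = 3.42144×10^5 s: μ = 4π²r³/T² = 1.02812×10^6 km³/s².
The Hohmann ellipse has a_t = (r₁ + r₂)/2 = 92500 km.
Half the transfer-orbit period gives t = π√(a_t³/μ) = 87160 s.
Converting: 87160 s ÷ 3600 s/hour = 24.2 hours.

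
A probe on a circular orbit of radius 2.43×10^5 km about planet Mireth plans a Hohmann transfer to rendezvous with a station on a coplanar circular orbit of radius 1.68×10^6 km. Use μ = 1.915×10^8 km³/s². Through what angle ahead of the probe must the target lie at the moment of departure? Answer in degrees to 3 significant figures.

φ = 102°

The Hohmann ellipse has a_t = (r₁ + r₂)/2 = 9.615×10^5 km.
Transfer time t = π√(a_t³/μ) = 2.1404×10^5 s.
The target's mean motion on its circular orbit is ω₂ = √(μ/r₂³) = 6.3551×10^-6 rad/s.
Angle swept by the target during transfer: ω₂·t = 1.3602 rad = 77.93°.
The probe traverses 180° on the transfer ellipse, so the target must lead by 180° − 77.93° = 102°.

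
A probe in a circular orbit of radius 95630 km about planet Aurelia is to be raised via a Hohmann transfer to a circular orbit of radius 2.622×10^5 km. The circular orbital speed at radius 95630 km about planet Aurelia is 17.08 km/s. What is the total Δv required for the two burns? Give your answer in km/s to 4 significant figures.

Δv = 6.370 km/s

From the circular-orbit relation v² = μ/r at r = 95630 km: μ = v²r = (17.08)² × 95630 = 2.78978×10^7 km³/s².
Semi-major axis of the transfer orbit: a_t = (95630 + 2.622×10^5)/2 = 1.78915×10^5 km.
At r₁ the circular-orbit speed is v₁ = √(μ/r₁) = 17.08000 km/s.
Transfer-orbit speed at r₁ (vis-viva): v_p = √[μ(2/r₁ − 1/a_t)] = 20.67668 km/s.
First burn Δv₁ = |v_p − v₁| = 3.59668 km/s.
At r₂, v₂ = √(μ/r₂) = 10.31498 km/s.
Transfer-orbit speed at r₂: v_a = √[μ(2/r₂ − 1/a_t)] = 7.541232 km/s.
Second burn Δv₂ = |v₂ − v_a| = 2.77375 km/s.
Δv = Δv₁ + Δv₂ = 3.59668 + 2.77375 = 6.370 km/s.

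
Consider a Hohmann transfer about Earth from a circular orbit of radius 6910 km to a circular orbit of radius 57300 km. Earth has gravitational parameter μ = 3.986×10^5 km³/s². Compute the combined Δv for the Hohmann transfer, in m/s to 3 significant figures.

Δv = 3970 m/s

The Hohmann ellipse has a_t = (r₁ + r₂)/2 = 32105 km.
Circular speed at r₁: v₁ = √(μ/r₁) = √(3.986×10^5/6910) = 7.59503 km/s.
Transfer-orbit speed at r₁ (v² = μ(2/r − 1/a)): v_p = √[μ(2/r₁ − 1/a_t)] = 10.1466 km/s.
First burn Δv₁ = |v_p − v₁| = 2.55157 km/s.
At r₂, v₂ = √(μ/r₂) = 2.63749 km/s.
Transfer-orbit speed at r₂: v_a = √[μ(2/r₂ − 1/a_t)] = 1.22361 km/s.
Second burn Δv₂ = |v₂ − v_a| = 1.41388 km/s.
Total Δv = Δv₁ + Δv₂ = 3.965 km/s.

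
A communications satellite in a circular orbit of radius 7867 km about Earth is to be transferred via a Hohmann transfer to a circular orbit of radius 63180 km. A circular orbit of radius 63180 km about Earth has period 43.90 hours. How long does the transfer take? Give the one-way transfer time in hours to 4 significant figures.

From Kepler's third law T² = 4π²r³/μ at r = 63180 km, T = 43.90 hours = 43.90 × 3600 s = 1.5804×10^5 s: μ = 4π²r³/T² = 3.98625×10^5 km³/s².
Semi-major axis of the transfer orbit: a_t = (7867 + 63180)/2 = 35523.5 km.
Transfer time t = π√(a_t³/μ) = π√((35523.5)³ / 3.98625×10^5) = 33315 s.
Converting: 33315 s ÷ 3600 s/hour = 9.254 hours.

t = 9.254 hours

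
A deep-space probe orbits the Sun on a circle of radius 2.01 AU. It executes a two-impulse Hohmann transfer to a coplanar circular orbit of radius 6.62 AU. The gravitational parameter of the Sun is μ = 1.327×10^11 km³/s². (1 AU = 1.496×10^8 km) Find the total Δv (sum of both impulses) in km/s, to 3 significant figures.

In km: r₁ = 2.01 × 1.496×10^8 = 3.00696×10^8 km; r₂ = 6.62 × 1.496×10^8 = 9.90352×10^8 km.
Transfer-ellipse semi-major axis a_t = (r₁ + r₂)/2 = (3.00696×10^8 + 9.90352×10^8)/2 = 6.45524×10^8 km.
Circular speed at r₁: v₁ = √(μ/r₁) = √(1.327×10^11/3.00696×10^8) = 21.007 km/s.
On the transfer ellipse at r₁, vis-viva equation gives v_p = √[μ(2/r₁ − 1/a_t)] = 26.020 km/s.
First burn Δv₁ = |v_p − v₁| = 5.013 km/s.
At r₂, v₂ = √(μ/r₂) = 11.5755 km/s.
Transfer-orbit speed at r₂: v_a = √[μ(2/r₂ − 1/a_t)] = 7.90039 km/s.
Second burn Δv₂ = |v₂ − v_a| = 3.675 km/s.
Δv = Δv₁ + Δv₂ = 5.013 + 3.675 = 8.688 km/s.

Δv = 8.69 km/s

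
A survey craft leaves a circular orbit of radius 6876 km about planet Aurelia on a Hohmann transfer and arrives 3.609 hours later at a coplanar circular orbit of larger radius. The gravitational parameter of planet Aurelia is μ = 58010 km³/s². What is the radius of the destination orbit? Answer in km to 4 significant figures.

Transfer time t = 3.609 hours = 12992.4 s, and t = π√(a_t³/μ).
So a_t = (μ t²/π²)^(1/3) = (58010 × (12992.4)² / π²)^(1/3) = 9973.8 km.
Since a_t = (r₁ + r₂)/2, r₂ = 2a_t − r₁ = 2×9973.8 − 6876 = 13071.6 km.

r₂ = 13070 km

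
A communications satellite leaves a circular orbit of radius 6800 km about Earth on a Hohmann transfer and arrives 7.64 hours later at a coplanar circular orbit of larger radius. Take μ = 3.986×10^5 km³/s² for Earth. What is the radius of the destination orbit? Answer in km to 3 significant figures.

r₂ = 55700 km

Transfer time t = 7.64 hours = 27504 s, and t = π√(a_t³/μ).
So a_t = (μ t²/π²)^(1/3) = (3.986×10^5 × (27504)² / π²)^(1/3) = 31261 km.
Since a_t = (r₁ + r₂)/2, r₂ = 2a_t − r₁ = 2×31261 − 6800 = 55722 km.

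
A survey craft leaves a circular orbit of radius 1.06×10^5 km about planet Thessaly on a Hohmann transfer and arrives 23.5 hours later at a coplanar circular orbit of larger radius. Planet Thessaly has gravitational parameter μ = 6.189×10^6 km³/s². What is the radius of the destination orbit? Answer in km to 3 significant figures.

Transfer time t = 23.5 hours = 84600 s, and t = π√(a_t³/μ).
So a_t = (μ t²/π²)^(1/3) = (6.189×10^6 × (84600)² / π²)^(1/3) = 1.6495×10^5 km.
Since a_t = (r₁ + r₂)/2, r₂ = 2a_t − r₁ = 2×1.6495×10^5 − 1.060×10^5 = 2.239×10^5 km.

r₂ = 2.24×10^5 km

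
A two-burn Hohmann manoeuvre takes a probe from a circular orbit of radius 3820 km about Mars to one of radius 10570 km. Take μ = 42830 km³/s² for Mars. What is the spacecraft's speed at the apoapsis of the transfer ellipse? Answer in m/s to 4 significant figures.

Semi-major axis of the transfer orbit: a_t = (3820 + 10570)/2 = 7195 km.
The apoapsis of the transfer ellipse is at r = 10570 km.
Vis-viva: v = √[μ(2/r − 1/a_t)] = √[42830 × (2/10570 − 1/7195)] = 1.467 km/s.

v = 1467 m/s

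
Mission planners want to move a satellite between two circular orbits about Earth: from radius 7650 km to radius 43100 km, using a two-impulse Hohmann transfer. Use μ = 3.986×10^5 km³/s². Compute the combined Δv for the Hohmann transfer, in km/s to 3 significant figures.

The Hohmann ellipse has a_t = (r₁ + r₂)/2 = 25375 km.
At r₁ the circular-orbit speed is v₁ = √(μ/r₁) = 7.218 km/s.
On the transfer ellipse at r₁, vis-viva equation gives v_p = √[μ(2/r₁ − 1/a_t)] = 9.407 km/s.
First burn Δv₁ = |v_p − v₁| = 2.189 km/s.
At r₂, v₂ = √(μ/r₂) = 3.041 km/s.
Transfer-orbit speed at r₂: v_a = √[μ(2/r₂ − 1/a_t)] = 1.670 km/s.
Second burn Δv₂ = |v₂ − v_a| = 1.371 km/s.
Total Δv = Δv₁ + Δv₂ = 3.560 km/s.

Δv = 3.56 km/s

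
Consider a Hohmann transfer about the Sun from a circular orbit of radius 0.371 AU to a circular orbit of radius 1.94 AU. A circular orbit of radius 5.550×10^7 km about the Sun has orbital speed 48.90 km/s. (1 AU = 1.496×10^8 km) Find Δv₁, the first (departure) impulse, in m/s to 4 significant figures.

From the circular-orbit relation v² = μ/r at r = 5.550×10^7 km: μ = v²r = (48.90)² × 5.550×10^7 = 1.32712×10^11 km³/s².
In km: r₁ = 0.371 × 1.496×10^8 = 5.55016×10^7 km; r₂ = 1.94 × 1.496×10^8 = 2.90224×10^8 km.
Transfer-ellipse semi-major axis a_t = (r₁ + r₂)/2 = (5.55016×10^7 + 2.90224×10^8)/2 = 1.728628×10^8 km.
On the circular orbit at r = 5.55016×10^7 km, v_c = √(μ/r) = 48.90 km/s.
Transfer-orbit speed at the same r (vis-viva, a = a_t): v_t = √[μ(2/r − 1/a_t)] = 63.36 km/s.
Δv₁ = |v_t − v_c| = |63.36 − 48.90| = 14.46 km/s.

Δv₁ = 14460 m/s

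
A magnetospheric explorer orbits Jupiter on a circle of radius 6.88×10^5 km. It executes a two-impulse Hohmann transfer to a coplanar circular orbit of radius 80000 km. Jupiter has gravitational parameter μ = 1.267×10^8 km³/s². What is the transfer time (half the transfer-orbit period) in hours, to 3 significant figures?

The Hohmann ellipse has a_t = (r₁ + r₂)/2 = 3.840×10^5 km.
Half the transfer-orbit period gives t = π√(a_t³/μ) = 66410 s.
Converting: 66410 s ÷ 3600 s/hour = 18.4 hours.

t = 18.4 hours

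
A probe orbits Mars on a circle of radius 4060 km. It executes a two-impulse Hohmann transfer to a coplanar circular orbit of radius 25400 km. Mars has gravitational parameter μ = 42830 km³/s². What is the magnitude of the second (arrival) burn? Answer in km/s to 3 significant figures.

The Hohmann ellipse has a_t = (r₁ + r₂)/2 = 14730 km.
Circular speed at r = 25400 km: v_c = √(μ/r) = 1.2985 km/s.
Transfer-orbit speed at the same r (vis-viva, a = a_t): v_t = √[μ(2/r − 1/a_t)] = 0.68174 km/s.
Δv₂ = |v_t − v_c| = |0.68174 − 1.2985| = 0.6168 km/s.

Δv₂ = 0.617 km/s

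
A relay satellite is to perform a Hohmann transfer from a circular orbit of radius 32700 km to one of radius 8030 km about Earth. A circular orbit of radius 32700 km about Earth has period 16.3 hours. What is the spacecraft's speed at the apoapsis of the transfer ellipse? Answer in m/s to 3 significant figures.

From Kepler's third law T² = 4π²r³/μ at r = 32700 km, T = 16.3 hours = 16.3 × 3600 s = 58680 s: μ = 4π²r³/T² = 4.00888×10^5 km³/s².
Transfer-ellipse semi-major axis a_t = (r₁ + r₂)/2 = (32700 + 8030)/2 = 20365 km.
The apoapsis of the transfer ellipse is at r = 32700 km.
Applying v² = μ(2/r − 1/a_t): v = 2.199 km/s.

v = 2200 m/s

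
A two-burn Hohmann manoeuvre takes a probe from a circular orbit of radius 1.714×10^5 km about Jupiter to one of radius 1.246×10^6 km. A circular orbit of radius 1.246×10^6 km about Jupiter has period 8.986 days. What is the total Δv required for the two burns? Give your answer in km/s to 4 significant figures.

From Kepler's third law T² = 4π²r³/μ at r = 1.246×10^6 km, T = 8.986 days = 8.986 × 86400 s = 7.763904×10^5 s: μ = 4π²r³/T² = 1.26693×10^8 km³/s².
Semi-major axis of the transfer orbit: a_t = (1.714×10^5 + 1.246×10^6)/2 = 7.087×10^5 km.
At r₁ the circular-orbit speed is v₁ = √(μ/r₁) = 27.1876 km/s.
Transfer-orbit speed at r₁ (v² = μ(2/r − 1/a)): v_p = √[μ(2/r₁ − 1/a_t)] = 36.0495 km/s.
First burn Δv₁ = |v_p − v₁| = 8.862 km/s.
Circular speed at r₂: v₂ = √(μ/r₂) = 10.084 km/s.
Transfer-orbit speed at r₂: v_a = √[μ(2/r₂ − 1/a_t)] = 4.9590 km/s.
Second burn Δv₂ = |v₂ − v_a| = 5.125 km/s.
Δv = Δv₁ + Δv₂ = 8.862 + 5.125 = 13.99 km/s.

Δv = 13.99 km/s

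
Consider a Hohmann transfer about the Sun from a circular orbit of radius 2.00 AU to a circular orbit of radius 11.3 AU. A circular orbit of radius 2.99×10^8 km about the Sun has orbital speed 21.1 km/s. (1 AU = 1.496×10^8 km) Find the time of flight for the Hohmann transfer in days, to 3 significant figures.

t = 3130 days

From the circular-orbit relation v² = μ/r at r = 2.99×10^8 km: μ = v²r = (21.1)² × 2.99×10^8 = 1.33118×10^11 km³/s².
In km: r₁ = 2.00 × 1.496×10^8 = 2.992×10^8 km; r₂ = 11.3 × 1.496×10^8 = 1.69048×10^9 km.
Semi-major axis of the transfer orbit: a_t = (2.992×10^8 + 1.69048×10^9)/2 = 9.9484×10^8 km.
Transfer time t = π√(a_t³/μ) = π√((9.9484×10^8)³ / 1.33118×10^11) = 2.702×10^8 s.
Converting: 2.702×10^8 s ÷ 86400 s/day = 3130 days.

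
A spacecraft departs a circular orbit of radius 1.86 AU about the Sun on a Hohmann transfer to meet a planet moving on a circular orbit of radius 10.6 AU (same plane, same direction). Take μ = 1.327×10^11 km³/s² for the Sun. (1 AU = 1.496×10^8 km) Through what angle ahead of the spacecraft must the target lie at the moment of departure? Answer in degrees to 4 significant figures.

φ = 98.90°

In km: r₁ = 1.86 × 1.496×10^8 = 2.78256×10^8 km; r₂ = 10.6 × 1.496×10^8 = 1.58576×10^9 km.
The Hohmann ellipse has a_t = (r₁ + r₂)/2 = 9.32008×10^8 km.
Transfer time t = π√(a_t³/μ) = 2.4538×10^8 s.
The target's mean motion on its circular orbit is ω₂ = √(μ/r₂³) = 5.7687×10^-9 rad/s.
Angle swept by the target during transfer: ω₂·t = 1.4155 rad = 81.10°.
Arrival is 180° from departure on the ellipse, so φ = 180° − 81.10° = 98.90°.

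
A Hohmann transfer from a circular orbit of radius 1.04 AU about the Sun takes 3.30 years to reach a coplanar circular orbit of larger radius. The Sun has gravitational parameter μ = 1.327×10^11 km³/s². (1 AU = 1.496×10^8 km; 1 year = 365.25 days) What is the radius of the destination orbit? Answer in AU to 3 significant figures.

In km: r₁ = 1.04 × 1.496×10^8 = 1.55584×10^8 km.
Transfer time t = 3.30 years × 365.25 × 86400 s = 1.0414008×10^8 s, and t = π√(a_t³/μ).
So a_t = (μ t²/π²)^(1/3) = (1.327×10^11 × (1.0414008×10^8)² / π²)^(1/3) = 5.2634×10^8 km.
Since a_t = (r₁ + r₂)/2, r₂ = 2a_t − r₁ = 2×5.2634×10^8 − 1.55584×10^8 = 8.97096×10^8 km.
In AU: r₂ = 8.97096×10^8 / 1.496×10^8 = 6.00 AU.

r₂ = 6.00 AU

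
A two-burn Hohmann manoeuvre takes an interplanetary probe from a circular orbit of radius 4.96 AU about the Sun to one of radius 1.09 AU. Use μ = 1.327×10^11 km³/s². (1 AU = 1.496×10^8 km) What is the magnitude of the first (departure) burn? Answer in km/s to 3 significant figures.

In km: r₁ = 4.96 × 1.496×10^8 = 7.42016×10^8 km; r₂ = 1.09 × 1.496×10^8 = 1.63064×10^8 km.
Semi-major axis of the transfer orbit: a_t = (7.42016×10^8 + 1.63064×10^8)/2 = 4.5254×10^8 km.
Circular speed at r = 7.42016×10^8 km: v_c = √(μ/r) = 13.3730 km/s.
Transfer-orbit speed at the same r (vis-viva, a = a_t): v_t = √[μ(2/r − 1/a_t)] = 8.02748 km/s.
Δv₁ = |v_t − v_c| = |8.02748 − 13.3730| = 5.346 km/s.

Δv₁ = 5.35 km/s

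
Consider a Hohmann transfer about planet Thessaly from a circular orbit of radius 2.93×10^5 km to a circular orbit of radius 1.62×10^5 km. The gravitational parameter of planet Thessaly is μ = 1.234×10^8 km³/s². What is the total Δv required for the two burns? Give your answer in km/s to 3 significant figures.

Semi-major axis of the transfer orbit: a_t = (2.930×10^5 + 1.620×10^5)/2 = 2.275×10^5 km.
Circular speed at r₁: v₁ = √(μ/r₁) = √(1.234×10^8/2.930×10^5) = 20.5222 km/s.
Transfer-orbit speed at r₁ (v² = μ(2/r − 1/a)): v_a = √[μ(2/r₁ − 1/a_t)] = 17.3177 km/s.
First burn Δv₁ = |v_a − v₁| = 3.2045 km/s.
Circular speed at r₂: v₂ = √(μ/r₂) = 27.5994 km/s.
Transfer-orbit speed at r₂: v_p = √[μ(2/r₂ − 1/a_t)] = 31.3215 km/s.
Second burn Δv₂ = |v₂ − v_p| = 3.7221 km/s.
Δv = Δv₁ + Δv₂ = 3.2045 + 3.7221 = 6.927 km/s.

Δv = 6.93 km/s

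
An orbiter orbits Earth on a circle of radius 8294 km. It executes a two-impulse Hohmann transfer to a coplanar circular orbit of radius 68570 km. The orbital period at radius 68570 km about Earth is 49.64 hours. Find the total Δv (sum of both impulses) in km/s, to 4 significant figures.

From Kepler's third law T² = 4π²r³/μ at r = 68570 km, T = 49.64 hours = 49.64 × 3600 s = 1.78704×10^5 s: μ = 4π²r³/T² = 3.98560×10^5 km³/s².
Transfer-ellipse semi-major axis a_t = (r₁ + r₂)/2 = (8294 + 68570)/2 = 38432 km.
Circular speed at r₁: v₁ = √(μ/r₁) = √(3.98560×10^5/8294) = 6.932 km/s.
On the transfer ellipse at r₁, v² = μ(2/r − 1/a) gives v_p = √[μ(2/r₁ − 1/a_t)] = 9.259 km/s.
First burn Δv₁ = |v_p − v₁| = 2.327 km/s.
Circular speed at r₂: v₂ = √(μ/r₂) = 2.411 km/s.
Transfer-orbit speed at r₂: v_a = √[μ(2/r₂ − 1/a_t)] = 1.120 km/s.
Second burn Δv₂ = |v₂ − v_a| = 1.291 km/s.
Total Δv = Δv₁ + Δv₂ = 3.618 km/s.

Δv = 3.618 km/s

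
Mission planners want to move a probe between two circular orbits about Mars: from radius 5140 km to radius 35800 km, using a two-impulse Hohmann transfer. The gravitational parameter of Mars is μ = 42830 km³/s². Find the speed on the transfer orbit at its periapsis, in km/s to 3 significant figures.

Transfer-ellipse semi-major axis a_t = (r₁ + r₂)/2 = (5140 + 35800)/2 = 20470 km.
The periapsis of the transfer ellipse is at r = 5140 km.
From the vis-viva equation, v = √[μ(2/r − 1/a_t)] = 3.817 km/s.

v = 3.82 km/s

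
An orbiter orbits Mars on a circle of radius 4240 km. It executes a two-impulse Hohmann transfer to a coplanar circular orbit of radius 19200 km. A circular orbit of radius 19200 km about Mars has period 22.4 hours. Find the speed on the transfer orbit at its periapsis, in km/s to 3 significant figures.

v = 4.07 km/s

From Kepler's third law T² = 4π²r³/μ at r = 19200 km, T = 22.4 hours = 22.4 × 3600 s = 80640 s: μ = 4π²r³/T² = 42969.7 km³/s².
Transfer-ellipse semi-major axis a_t = (r₁ + r₂)/2 = (4240 + 19200)/2 = 11720 km.
At periapsis, r = 4240 km.
Vis-viva: v = √[μ(2/r − 1/a_t)] = √[42969.7 × (2/4240 − 1/11720)] = 4.075 km/s.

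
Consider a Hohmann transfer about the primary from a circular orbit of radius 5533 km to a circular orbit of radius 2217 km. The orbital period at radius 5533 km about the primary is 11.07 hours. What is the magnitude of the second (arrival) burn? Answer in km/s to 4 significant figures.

Δv₂ = 0.2686 km/s

From Kepler's third law T² = 4π²r³/μ at r = 5533 km, T = 11.07 hours = 11.07 × 3600 s = 39852 s: μ = 4π²r³/T² = 4210.58 km³/s².
Transfer-ellipse semi-major axis a_t = (r₁ + r₂)/2 = (5533 + 2217)/2 = 3875 km.
Circular speed at r = 2217 km: v_c = √(μ/r) = 1.378123 km/s.
Vis-viva on the transfer ellipse at r = 2217 km gives v_t = √[μ(2/r − 1/a_t)] = 1.646768 km/s.
Δv₂ = |v_t − v_c| = |1.646768 − 1.378123| = 0.2686 km/s.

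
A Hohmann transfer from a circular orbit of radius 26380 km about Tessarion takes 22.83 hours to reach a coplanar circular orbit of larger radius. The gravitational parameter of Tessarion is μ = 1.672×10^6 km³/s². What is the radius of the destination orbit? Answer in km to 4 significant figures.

r₂ = 1.828×10^5 km

Transfer time t = 22.83 hours = 82188 s, and t = π√(a_t³/μ).
So a_t = (μ t²/π²)^(1/3) = (1.672×10^6 × (82188)² / π²)^(1/3) = 1.0460×10^5 km.
Since a_t = (r₁ + r₂)/2, r₂ = 2a_t − r₁ = 2×1.0460×10^5 − 26380 = 1.8282×10^5 km.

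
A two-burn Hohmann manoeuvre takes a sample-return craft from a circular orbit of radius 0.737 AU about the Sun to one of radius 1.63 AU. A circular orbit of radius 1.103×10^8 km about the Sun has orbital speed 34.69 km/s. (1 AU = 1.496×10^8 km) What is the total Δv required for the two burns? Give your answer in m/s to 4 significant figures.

From the circular-orbit relation v² = μ/r at r = 1.103×10^8 km: μ = v²r = (34.69)² × 1.103×10^8 = 1.32735×10^11 km³/s².
In km: r₁ = 0.737 × 1.496×10^8 = 1.102552×10^8 km; r₂ = 1.63 × 1.496×10^8 = 2.43848×10^8 km.
Semi-major axis of the transfer orbit: a_t = (1.102552×10^8 + 2.43848×10^8)/2 = 1.770516×10^8 km.
At r₁ the circular-orbit speed is v₁ = √(μ/r₁) = 34.697 km/s.
On the transfer ellipse at r₁, vis-viva equation gives v_p = √[μ(2/r₁ − 1/a_t)] = 40.719 km/s.
First burn Δv₁ = |v_p − v₁| = 6.022 km/s.
Circular speed at r₂: v₂ = √(μ/r₂) = 23.33 km/s.
Transfer-orbit speed at r₂: v_a = √[μ(2/r₂ − 1/a_t)] = 18.41 km/s.
Second burn Δv₂ = |v₂ − v_a| = 4.920 km/s.
Total Δv = Δv₁ + Δv₂ = 10.94 km/s.

Δv = 10940 m/s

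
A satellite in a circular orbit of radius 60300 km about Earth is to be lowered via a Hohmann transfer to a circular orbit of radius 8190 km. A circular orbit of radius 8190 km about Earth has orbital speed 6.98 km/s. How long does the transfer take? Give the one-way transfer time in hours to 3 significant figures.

t = 8.75 hours

From the circular-orbit relation v² = μ/r at r = 8190 km: μ = v²r = (6.98)² × 8190 = 3.99020×10^5 km³/s².
The Hohmann ellipse has a_t = (r₁ + r₂)/2 = 34245 km.
Transfer time t = π√(a_t³/μ) = π√((34245)³ / 3.99020×10^5) = 31517 s.
Converting: 31517 s ÷ 3600 s/hour = 8.75 hours.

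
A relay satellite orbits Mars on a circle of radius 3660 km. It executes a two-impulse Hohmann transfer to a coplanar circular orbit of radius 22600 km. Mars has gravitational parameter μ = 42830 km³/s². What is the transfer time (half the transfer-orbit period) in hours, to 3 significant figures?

t = 6.34 hours

Transfer-ellipse semi-major axis a_t = (r₁ + r₂)/2 = (3660 + 22600)/2 = 13130 km.
Transfer time t = π√(a_t³/μ) = π√((13130)³ / 42830) = 22840 s.
Converting: 22840 s ÷ 3600 s/hour = 6.34 hours.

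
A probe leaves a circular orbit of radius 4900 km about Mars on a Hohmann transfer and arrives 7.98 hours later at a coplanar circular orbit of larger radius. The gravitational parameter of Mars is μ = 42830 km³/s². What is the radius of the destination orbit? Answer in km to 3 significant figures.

r₂ = 25700 km

Transfer time t = 7.98 hours = 28728 s, and t = π√(a_t³/μ).
So a_t = (μ t²/π²)^(1/3) = (42830 × (28728)² / π²)^(1/3) = 15300 km.
Since a_t = (r₁ + r₂)/2, r₂ = 2a_t − r₁ = 2×15300 − 4900 = 25700 km.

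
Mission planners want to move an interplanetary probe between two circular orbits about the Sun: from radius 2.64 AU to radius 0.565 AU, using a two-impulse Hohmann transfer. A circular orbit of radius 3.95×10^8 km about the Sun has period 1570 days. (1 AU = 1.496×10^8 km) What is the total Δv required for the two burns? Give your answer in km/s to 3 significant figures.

Δv = 18.6 km/s

From Kepler's third law T² = 4π²r³/μ at r = 3.95×10^8 km, T = 1570 days = 1570 × 86400 s = 1.35648×10^8 s: μ = 4π²r³/T² = 1.32228×10^11 km³/s².
In km: r₁ = 2.64 × 1.496×10^8 = 3.94944×10^8 km; r₂ = 0.565 × 1.496×10^8 = 8.4524×10^7 km.
The Hohmann ellipse has a_t = (r₁ + r₂)/2 = 2.39734×10^8 km.
Circular speed at r₁: v₁ = √(μ/r₁) = √(1.32228×10^11/3.94944×10^8) = 18.2976 km/s.
Transfer-orbit speed at r₁ (v² = μ(2/r − 1/a)): v_a = √[μ(2/r₁ − 1/a_t)] = 10.8647 km/s.
First burn Δv₁ = |v_a − v₁| = 7.4329 km/s.
At r₂, v₂ = √(μ/r₂) = 39.552 km/s.
Transfer-orbit speed at r₂: v_p = √[μ(2/r₂ − 1/a_t)] = 50.766 km/s.
Second burn Δv₂ = |v₂ − v_p| = 11.214 km/s.
Total Δv = Δv₁ + Δv₂ = 18.65 km/s.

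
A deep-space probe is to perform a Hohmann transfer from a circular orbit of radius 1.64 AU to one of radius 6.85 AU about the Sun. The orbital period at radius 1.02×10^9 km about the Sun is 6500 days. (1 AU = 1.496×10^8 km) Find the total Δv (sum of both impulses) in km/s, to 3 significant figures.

Δv = 10.6 km/s

From Kepler's third law T² = 4π²r³/μ at r = 1.02×10^9 km, T = 6500 days = 6500 × 86400 s = 5.616×10^8 s: μ = 4π²r³/T² = 1.32833×10^11 km³/s².
In km: r₁ = 1.64 × 1.496×10^8 = 2.45344×10^8 km; r₂ = 6.85 × 1.496×10^8 = 1.02476×10^9 km.
The Hohmann ellipse has a_t = (r₁ + r₂)/2 = 6.35052×10^8 km.
At r₁ the circular-orbit speed is v₁ = √(μ/r₁) = 23.26833 km/s.
Transfer-orbit speed at r₁ (v² = μ(2/r − 1/a)): v_p = √[μ(2/r₁ − 1/a_t)] = 29.55778 km/s.
First burn Δv₁ = |v_p − v₁| = 6.289 km/s.
Circular speed at r₂: v₂ = √(μ/r₂) = 11.3852 km/s.
Transfer-orbit speed at r₂: v_a = √[μ(2/r₂ − 1/a_t)] = 7.07661 km/s.
Second burn Δv₂ = |v₂ − v_a| = 4.309 km/s.
Δv = Δv₁ + Δv₂ = 6.289 + 4.309 = 10.60 km/s.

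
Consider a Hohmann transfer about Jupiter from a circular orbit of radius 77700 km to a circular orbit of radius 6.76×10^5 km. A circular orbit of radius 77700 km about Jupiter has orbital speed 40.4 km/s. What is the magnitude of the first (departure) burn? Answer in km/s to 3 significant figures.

Δv₁ = 13.7 km/s

From the circular-orbit relation v² = μ/r at r = 77700 km: μ = v²r = (40.4)² × 77700 = 1.26819×10^8 km³/s².
Transfer-ellipse semi-major axis a_t = (r₁ + r₂)/2 = (77700 + 6.760×10^5)/2 = 3.7685×10^5 km.
Circular speed at r = 77700 km: v_c = √(μ/r) = 40.40 km/s.
Vis-viva on the transfer ellipse at r = 77700 km gives v_t = √[μ(2/r − 1/a_t)] = 54.11 km/s.
Δv₁ = |v_t − v_c| = |54.11 − 40.40| = 13.71 km/s.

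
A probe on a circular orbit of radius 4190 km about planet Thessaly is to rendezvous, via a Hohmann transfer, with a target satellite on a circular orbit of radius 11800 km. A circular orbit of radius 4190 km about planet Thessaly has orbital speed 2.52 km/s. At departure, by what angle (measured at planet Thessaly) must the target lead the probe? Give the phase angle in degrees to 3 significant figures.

From the circular-orbit relation v² = μ/r at r = 4190 km: μ = v²r = (2.52)² × 4190 = 26608.2 km³/s².
Transfer-ellipse semi-major axis a_t = (r₁ + r₂)/2 = (4190 + 11800)/2 = 7995 km.
The half-period of the transfer ellipse is t = π√(a_t³/μ) = 13768 s.
Target angular speed ω₂ = √(μ/r₂³) = 1.2726×10^-4 rad/s.
Angle swept by the target during transfer: ω₂·t = 1.752 rad = 100.4°.
Arrival is 180° from departure on the ellipse, so φ = 180° − 100.4° = 79.6°.

φ = 79.6°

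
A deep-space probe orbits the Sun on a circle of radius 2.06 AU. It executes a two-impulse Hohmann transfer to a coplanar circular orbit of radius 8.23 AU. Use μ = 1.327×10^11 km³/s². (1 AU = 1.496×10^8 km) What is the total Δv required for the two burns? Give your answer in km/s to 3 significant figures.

Δv = 9.31 km/s

In km: r₁ = 2.06 × 1.496×10^8 = 3.08176×10^8 km; r₂ = 8.23 × 1.496×10^8 = 1.231208×10^9 km.
Transfer-ellipse semi-major axis a_t = (r₁ + r₂)/2 = (3.08176×10^8 + 1.231208×10^9)/2 = 7.69692×10^8 km.
At r₁ the circular-orbit speed is v₁ = √(μ/r₁) = 20.751 km/s.
Transfer-orbit speed at r₁ (vis-viva): v_p = √[μ(2/r₁ − 1/a_t)] = 26.245 km/s.
First burn Δv₁ = |v_p − v₁| = 5.494 km/s.
At r₂, v₂ = √(μ/r₂) = 10.382 km/s.
Transfer-orbit speed at r₂: v_a = √[μ(2/r₂ − 1/a_t)] = 6.5692 km/s.
Second burn Δv₂ = |v₂ − v_a| = 3.813 km/s.
Total Δv = Δv₁ + Δv₂ = 9.307 km/s.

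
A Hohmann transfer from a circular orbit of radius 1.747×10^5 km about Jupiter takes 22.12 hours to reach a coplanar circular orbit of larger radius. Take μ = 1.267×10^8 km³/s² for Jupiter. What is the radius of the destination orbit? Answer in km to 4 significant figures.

r₂ = 6.921×10^5 km

Transfer time t = 22.12 hours = 79632 s, and t = π√(a_t³/μ).
So a_t = (μ t²/π²)^(1/3) = (1.267×10^8 × (79632)² / π²)^(1/3) = 4.3340×10^5 km.
Since a_t = (r₁ + r₂)/2, r₂ = 2a_t − r₁ = 2×4.3340×10^5 − 1.747×10^5 = 6.921×10^5 km.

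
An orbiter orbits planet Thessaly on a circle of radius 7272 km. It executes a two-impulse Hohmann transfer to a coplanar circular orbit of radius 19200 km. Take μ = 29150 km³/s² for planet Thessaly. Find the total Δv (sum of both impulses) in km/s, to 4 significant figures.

The Hohmann ellipse has a_t = (r₁ + r₂)/2 = 13236 km.
At r₁ the circular-orbit speed is v₁ = √(μ/r₁) = 2.00213 km/s.
Transfer-orbit speed at r₁ (vis-viva): v_p = √[μ(2/r₁ − 1/a_t)] = 2.41137 km/s.
First burn Δv₁ = |v_p − v₁| = 0.4092 km/s.
Circular speed at r₂: v₂ = √(μ/r₂) = 1.2322 km/s.
Transfer-orbit speed at r₂: v_a = √[μ(2/r₂ − 1/a_t)] = 0.91331 km/s.
Second burn Δv₂ = |v₂ − v_a| = 0.3189 km/s.
Total Δv = Δv₁ + Δv₂ = 0.7281 km/s.

Δv = 0.7281 km/s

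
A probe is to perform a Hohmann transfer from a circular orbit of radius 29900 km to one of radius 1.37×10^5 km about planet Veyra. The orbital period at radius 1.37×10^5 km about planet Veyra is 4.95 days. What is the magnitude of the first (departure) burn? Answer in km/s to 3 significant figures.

From Kepler's third law T² = 4π²r³/μ at r = 1.37×10^5 km, T = 4.95 days = 4.95 × 86400 s = 4.2768×10^5 s: μ = 4π²r³/T² = 5.54988×10^5 km³/s².
Semi-major axis of the transfer orbit: a_t = (29900 + 1.370×10^5)/2 = 83450 km.
On the circular orbit at r = 29900 km, v_c = √(μ/r) = 4.308 km/s.
Transfer-orbit speed at the same r (vis-viva, a = a_t): v_t = √[μ(2/r − 1/a_t)] = 5.520 km/s.
Δv₁ = |v_t − v_c| = |5.520 − 4.308| = 1.212 km/s.

Δv₁ = 1.21 km/s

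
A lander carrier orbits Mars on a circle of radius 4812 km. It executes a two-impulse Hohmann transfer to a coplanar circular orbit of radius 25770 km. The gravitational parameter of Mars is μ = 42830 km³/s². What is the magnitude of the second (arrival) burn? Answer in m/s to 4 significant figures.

Transfer-ellipse semi-major axis a_t = (r₁ + r₂)/2 = (4812 + 25770)/2 = 15291 km.
Circular speed at r = 25770 km: v_c = √(μ/r) = 1.2892 km/s.
Transfer-orbit speed at the same r (vis-viva, a = a_t): v_t = √[μ(2/r − 1/a_t)] = 0.72321 km/s.
Δv₂ = |v_t − v_c| = |0.72321 − 1.2892| = 0.5660 km/s.

Δv₂ = 566.0 m/s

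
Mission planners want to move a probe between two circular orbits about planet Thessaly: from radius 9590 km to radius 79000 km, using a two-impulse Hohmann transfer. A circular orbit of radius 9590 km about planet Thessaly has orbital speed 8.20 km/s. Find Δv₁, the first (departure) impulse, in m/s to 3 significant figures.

Δv₁ = 2750 m/s

From the circular-orbit relation v² = μ/r at r = 9590 km: μ = v²r = (8.20)² × 9590 = 6.44832×10^5 km³/s².
The Hohmann ellipse has a_t = (r₁ + r₂)/2 = 44295 km.
Circular speed at r = 9590 km: v_c = √(μ/r) = 8.2000 km/s.
Vis-viva on the transfer ellipse at r = 9590 km gives v_t = √[μ(2/r − 1/a_t)] = 10.951 km/s.
Δv₁ = |v_t − v_c| = |10.951 − 8.2000| = 2.751 km/s.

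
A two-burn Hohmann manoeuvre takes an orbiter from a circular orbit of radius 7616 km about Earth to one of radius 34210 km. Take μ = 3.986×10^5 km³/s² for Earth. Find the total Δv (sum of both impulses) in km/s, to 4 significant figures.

Semi-major axis of the transfer orbit: a_t = (7616 + 34210)/2 = 20913 km.
At r₁ the circular-orbit speed is v₁ = √(μ/r₁) = 7.2344 km/s.
Transfer-orbit speed at r₁ (vis-viva): v_p = √[μ(2/r₁ − 1/a_t)] = 9.2528 km/s.
First burn Δv₁ = |v_p − v₁| = 2.018 km/s.
At r₂, v₂ = √(μ/r₂) = 3.41344 km/s.
Transfer-orbit speed at r₂: v_a = √[μ(2/r₂ − 1/a_t)] = 2.05991 km/s.
Second burn Δv₂ = |v₂ − v_a| = 1.354 km/s.
Total Δv = Δv₁ + Δv₂ = 3.372 km/s.

Δv = 3.372 km/s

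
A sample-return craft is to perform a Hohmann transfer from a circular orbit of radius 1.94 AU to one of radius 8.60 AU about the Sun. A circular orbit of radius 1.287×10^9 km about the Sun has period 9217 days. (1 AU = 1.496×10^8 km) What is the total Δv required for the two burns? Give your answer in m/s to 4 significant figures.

From Kepler's third law T² = 4π²r³/μ at r = 1.287×10^9 km, T = 9217 days = 9217 × 86400 s = 7.963488×10^8 s: μ = 4π²r³/T² = 1.32705×10^11 km³/s².
In km: r₁ = 1.94 × 1.496×10^8 = 2.90224×10^8 km; r₂ = 8.60 × 1.496×10^8 = 1.28656×10^9 km.
Semi-major axis of the transfer orbit: a_t = (2.90224×10^8 + 1.28656×10^9)/2 = 7.88392×10^8 km.
Circular speed at r₁: v₁ = √(μ/r₁) = √(1.32705×10^11/2.90224×10^8) = 21.383 km/s.
On the transfer ellipse at r₁, vis-viva equation gives v_p = √[μ(2/r₁ − 1/a_t)] = 27.316 km/s.
First burn Δv₁ = |v_p − v₁| = 5.933 km/s.
At r₂, v₂ = √(μ/r₂) = 10.156 km/s.
Transfer-orbit speed at r₂: v_a = √[μ(2/r₂ − 1/a_t)] = 6.1620 km/s.
Second burn Δv₂ = |v₂ − v_a| = 3.994 km/s.
Δv = Δv₁ + Δv₂ = 5.933 + 3.994 = 9.927 km/s.

Δv = 9927 m/s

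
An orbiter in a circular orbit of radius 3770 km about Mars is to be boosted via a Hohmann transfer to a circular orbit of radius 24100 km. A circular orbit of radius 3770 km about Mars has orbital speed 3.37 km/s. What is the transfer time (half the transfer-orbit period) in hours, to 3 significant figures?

From the circular-orbit relation v² = μ/r at r = 3770 km: μ = v²r = (3.37)² × 3770 = 42815.5 km³/s².
Semi-major axis of the transfer orbit: a_t = (3770 + 24100)/2 = 13935 km.
Transfer time t = π√(a_t³/μ) = π√((13935)³ / 42815.5) = 24980 s.
Converting: 24980 s ÷ 3600 s/hour = 6.94 hours.

t = 6.94 hours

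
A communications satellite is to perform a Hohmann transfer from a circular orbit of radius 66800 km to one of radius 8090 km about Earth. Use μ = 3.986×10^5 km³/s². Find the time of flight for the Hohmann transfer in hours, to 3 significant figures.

Transfer-ellipse semi-major axis a_t = (r₁ + r₂)/2 = (66800 + 8090)/2 = 37445 km.
By Kepler's third law the transfer-orbit period is T = 2π√(a_t³/μ), so t = T/2 = 36060 s.
Converting: 36060 s ÷ 3600 s/hour = 10.0 hours.

t = 10.0 hours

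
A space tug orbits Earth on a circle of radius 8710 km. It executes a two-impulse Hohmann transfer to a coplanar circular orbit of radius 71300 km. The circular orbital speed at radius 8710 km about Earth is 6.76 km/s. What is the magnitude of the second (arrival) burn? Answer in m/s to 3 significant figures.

Δv₂ = 1260 m/s

From the circular-orbit relation v² = μ/r at r = 8710 km: μ = v²r = (6.76)² × 8710 = 3.98026×10^5 km³/s².
Transfer-ellipse semi-major axis a_t = (r₁ + r₂)/2 = (8710 + 71300)/2 = 40005 km.
On the circular orbit at r = 71300 km, v_c = √(μ/r) = 2.3627 km/s.
Vis-viva on the transfer ellipse at r = 71300 km gives v_t = √[μ(2/r − 1/a_t)] = 1.1025 km/s.
Δv₂ = |v_t − v_c| = |1.1025 − 2.3627| = 1.260 km/s.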